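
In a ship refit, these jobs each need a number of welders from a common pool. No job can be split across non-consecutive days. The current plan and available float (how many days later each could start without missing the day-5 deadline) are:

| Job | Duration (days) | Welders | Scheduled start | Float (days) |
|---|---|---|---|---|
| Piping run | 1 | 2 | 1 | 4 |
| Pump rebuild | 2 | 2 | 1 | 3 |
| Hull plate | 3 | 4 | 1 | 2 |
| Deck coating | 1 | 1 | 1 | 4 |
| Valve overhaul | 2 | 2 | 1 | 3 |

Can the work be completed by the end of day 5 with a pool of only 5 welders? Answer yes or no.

The minimum achievable peak is 6; 5 < 6, so no feasible schedule stays within the cap.

no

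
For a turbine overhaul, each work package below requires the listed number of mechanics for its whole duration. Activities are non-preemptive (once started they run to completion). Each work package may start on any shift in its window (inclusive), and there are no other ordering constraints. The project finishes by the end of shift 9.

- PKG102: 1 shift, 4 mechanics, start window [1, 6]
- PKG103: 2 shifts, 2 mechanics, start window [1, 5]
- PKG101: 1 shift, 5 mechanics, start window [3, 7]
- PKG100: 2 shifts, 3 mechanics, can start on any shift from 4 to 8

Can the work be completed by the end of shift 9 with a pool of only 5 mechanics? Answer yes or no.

yes

Schedule PKG102@1, PKG103@2, PKG101@4, PKG100@5: s1:4  s2:2  s3:2  s4:5  s5:3  s6:3  s7:0  s8:0  s9:0 — peak 5 ≤ 5.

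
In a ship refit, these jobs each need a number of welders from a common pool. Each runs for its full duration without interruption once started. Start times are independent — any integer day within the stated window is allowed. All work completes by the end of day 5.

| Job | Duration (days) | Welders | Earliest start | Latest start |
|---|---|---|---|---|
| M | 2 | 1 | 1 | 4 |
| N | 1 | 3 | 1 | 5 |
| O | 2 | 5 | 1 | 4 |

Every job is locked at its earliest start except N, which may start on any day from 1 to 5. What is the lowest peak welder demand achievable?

N@1: d1:9  d2:6  d3:0  d4:0  d5:0 → peak 9
N@2: d1:6  d2:9  d3:0  d4:0  d5:0 → peak 9
N@3: d1:6  d2:6  d3:3  d4:0  d5:0 → peak 6
N@4: d1:6  d2:6  d3:0  d4:3  d5:0 → peak 6
N@5: d1:6  d2:6  d3:0  d4:0  d5:3 → peak 6
Best is N@3, peak 6.

6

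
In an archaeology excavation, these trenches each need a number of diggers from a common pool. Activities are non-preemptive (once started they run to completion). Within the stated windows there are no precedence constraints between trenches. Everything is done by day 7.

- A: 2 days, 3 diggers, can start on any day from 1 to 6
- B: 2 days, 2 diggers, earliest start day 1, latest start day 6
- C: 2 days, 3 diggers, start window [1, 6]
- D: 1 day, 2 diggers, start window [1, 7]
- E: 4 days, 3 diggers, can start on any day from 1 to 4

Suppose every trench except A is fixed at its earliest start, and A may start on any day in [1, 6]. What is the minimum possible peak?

10

A@1: d1:13  d2:11  d3:3  d4:3  d5:0  d6:0  d7:0 → peak 13
A@2: d1:10  d2:11  d3:6  d4:3  d5:0  d6:0  d7:0 → peak 11
A@3: d1:10  d2:8  d3:6  d4:6  d5:0  d6:0  d7:0 → peak 10
A@4: d1:10  d2:8  d3:3  d4:6  d5:3  d6:0  d7:0 → peak 10
A@5: d1:10  d2:8  d3:3  d4:3  d5:3  d6:3  d7:0 → peak 10
A@6: d1:10  d2:8  d3:3  d4:3  d5:0  d6:3  d7:3 → peak 10
Best is A@3, peak 10.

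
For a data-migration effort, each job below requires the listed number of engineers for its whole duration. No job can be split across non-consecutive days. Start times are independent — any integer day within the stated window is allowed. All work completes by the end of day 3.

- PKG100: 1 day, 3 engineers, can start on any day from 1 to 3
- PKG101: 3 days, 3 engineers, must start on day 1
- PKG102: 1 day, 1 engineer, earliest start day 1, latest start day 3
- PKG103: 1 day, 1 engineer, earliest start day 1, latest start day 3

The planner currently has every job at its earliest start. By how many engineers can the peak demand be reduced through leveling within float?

Early-start peak: d1:8  d2:3  d3:3 ⇒ 8.
Leveled (PKG100@1, PKG101@1, PKG102@2, PKG103@2): d1:6  d2:5  d3:3 ⇒ 6.
Reduction 8 − 6 = 2.

2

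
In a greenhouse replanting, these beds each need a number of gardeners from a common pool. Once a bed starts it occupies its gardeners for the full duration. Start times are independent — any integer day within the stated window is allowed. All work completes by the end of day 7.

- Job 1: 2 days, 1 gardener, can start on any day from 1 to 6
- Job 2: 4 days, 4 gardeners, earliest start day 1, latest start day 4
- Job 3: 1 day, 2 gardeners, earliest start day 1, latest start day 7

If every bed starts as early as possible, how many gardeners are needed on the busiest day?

7

Early-start schedule: Job 1@1, Job 2@1, Job 3@1.
Load per day: day 1: 7, day 2: 5, day 3: 4, day 4: 4, day 5: 0, day 6: 0, day 7: 0.
Peak is 7.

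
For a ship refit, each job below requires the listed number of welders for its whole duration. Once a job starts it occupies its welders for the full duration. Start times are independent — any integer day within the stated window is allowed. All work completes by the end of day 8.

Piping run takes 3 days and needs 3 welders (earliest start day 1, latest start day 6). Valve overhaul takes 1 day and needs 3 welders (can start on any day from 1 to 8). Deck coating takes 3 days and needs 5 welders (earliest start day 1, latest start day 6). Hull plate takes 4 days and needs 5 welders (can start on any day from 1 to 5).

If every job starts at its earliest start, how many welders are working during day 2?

13

At early start, day 2 has: Piping run, Deck coating, Hull plate.
Demand: 3 + 5 + 5 = 13.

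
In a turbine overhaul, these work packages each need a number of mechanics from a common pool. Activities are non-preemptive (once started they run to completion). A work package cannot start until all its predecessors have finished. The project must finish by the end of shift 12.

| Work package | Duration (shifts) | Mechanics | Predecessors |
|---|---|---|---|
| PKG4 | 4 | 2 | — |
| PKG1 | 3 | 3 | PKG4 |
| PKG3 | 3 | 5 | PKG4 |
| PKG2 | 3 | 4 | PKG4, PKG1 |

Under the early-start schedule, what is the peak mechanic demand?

8

Early-start schedule: PKG4@1, PKG1@5, PKG3@5, PKG2@8.
Load per shift: shift 1: 2, shift 2: 2, shift 3: 2, shift 4: 2, shift 5: 8, shift 6: 8, shift 7: 8, shift 8: 4, shift 9: 4, shift 10: 4, shift 11: 0, shift 12: 0.
Peak is 8.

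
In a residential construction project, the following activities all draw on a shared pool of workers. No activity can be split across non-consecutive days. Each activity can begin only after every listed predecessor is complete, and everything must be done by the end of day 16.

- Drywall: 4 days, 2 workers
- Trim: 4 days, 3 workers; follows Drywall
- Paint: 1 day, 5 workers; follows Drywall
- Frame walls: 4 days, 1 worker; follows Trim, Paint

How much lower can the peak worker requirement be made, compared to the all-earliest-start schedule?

Early-start peak: d1:2  d2:2  d3:2  d4:2  d5:8  d6:3  d7:3  d8:3  d9:1  d10:1  d11:1  d12:1  d13:0  d14:0  d15:0  d16:0 ⇒ 8.
Leveled (Drywall@1, Trim@5, Paint@9, Frame walls@10): d1:2  d2:2  d3:2  d4:2  d5:3  d6:3  d7:3  d8:3  d9:5  d10:1  d11:1  d12:1  d13:1  d14:0  d15:0  d16:0 ⇒ 5.
Reduction 8 − 5 = 3.

3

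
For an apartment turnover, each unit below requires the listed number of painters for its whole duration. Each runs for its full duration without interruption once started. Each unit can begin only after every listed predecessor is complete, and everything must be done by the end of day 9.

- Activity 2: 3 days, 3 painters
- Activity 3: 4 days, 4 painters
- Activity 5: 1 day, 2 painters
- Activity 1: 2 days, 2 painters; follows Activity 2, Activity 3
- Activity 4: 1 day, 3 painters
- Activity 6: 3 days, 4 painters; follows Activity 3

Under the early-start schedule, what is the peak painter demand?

Early-start schedule: Activity 2@1, Activity 3@1, Activity 5@1, Activity 1@5, Activity 4@1, Activity 6@5.
Load per day: day 1: 12, day 2: 7, day 3: 7, day 4: 4, day 5: 6, day 6: 6, day 7: 4, day 8: 0, day 9: 0.
Peak is 12.

12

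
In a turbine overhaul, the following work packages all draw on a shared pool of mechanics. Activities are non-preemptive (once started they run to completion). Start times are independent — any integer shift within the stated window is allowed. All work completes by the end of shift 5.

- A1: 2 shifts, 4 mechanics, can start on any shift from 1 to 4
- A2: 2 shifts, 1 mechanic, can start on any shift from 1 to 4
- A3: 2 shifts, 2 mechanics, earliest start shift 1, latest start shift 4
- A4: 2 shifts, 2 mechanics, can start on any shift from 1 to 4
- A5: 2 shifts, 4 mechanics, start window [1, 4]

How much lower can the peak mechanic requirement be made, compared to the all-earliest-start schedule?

Early-start peak: s1:13  s2:13  s3:0  s4:0  s5:0 ⇒ 13.
Leveled (A1@1, A2@1, A3@1, A4@3, A5@3): s1:7  s2:7  s3:6  s4:6  s5:0 ⇒ 7.
Reduction 13 − 7 = 6.

6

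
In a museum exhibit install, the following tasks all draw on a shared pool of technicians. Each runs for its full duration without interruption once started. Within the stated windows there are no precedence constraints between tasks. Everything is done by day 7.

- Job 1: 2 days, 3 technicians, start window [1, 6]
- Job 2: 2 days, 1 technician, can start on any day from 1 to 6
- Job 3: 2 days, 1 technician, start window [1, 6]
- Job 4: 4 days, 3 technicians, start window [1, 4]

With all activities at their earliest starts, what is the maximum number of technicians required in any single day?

Early-start schedule: Job 1@1, Job 2@1, Job 3@1, Job 4@1.
Load per day: day 1: 8, day 2: 8, day 3: 3, day 4: 3, day 5: 0, day 6: 0, day 7: 0.
Peak is 8.

8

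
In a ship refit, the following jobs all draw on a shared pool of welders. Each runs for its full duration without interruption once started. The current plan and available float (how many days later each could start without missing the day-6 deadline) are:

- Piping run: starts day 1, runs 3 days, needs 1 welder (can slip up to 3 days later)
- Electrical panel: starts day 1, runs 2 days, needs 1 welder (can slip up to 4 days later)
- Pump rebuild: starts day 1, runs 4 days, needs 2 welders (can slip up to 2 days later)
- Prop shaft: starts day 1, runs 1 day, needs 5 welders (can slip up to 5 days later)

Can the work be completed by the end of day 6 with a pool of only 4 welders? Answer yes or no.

The minimum achievable peak is 5; 4 < 5, so no feasible schedule stays within the cap.

no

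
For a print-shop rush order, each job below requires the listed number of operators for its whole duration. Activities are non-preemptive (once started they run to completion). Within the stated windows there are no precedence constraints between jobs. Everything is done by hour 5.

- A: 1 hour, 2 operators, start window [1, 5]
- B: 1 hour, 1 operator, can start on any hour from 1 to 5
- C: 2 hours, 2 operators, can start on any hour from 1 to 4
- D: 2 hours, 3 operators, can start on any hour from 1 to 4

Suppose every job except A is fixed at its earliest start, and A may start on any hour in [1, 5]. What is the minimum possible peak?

6

A@1: h1:8  h2:5  h3:0  h4:0  h5:0 → peak 8
A@2: h1:6  h2:7  h3:0  h4:0  h5:0 → peak 7
A@3: h1:6  h2:5  h3:2  h4:0  h5:0 → peak 6
A@4: h1:6  h2:5  h3:0  h4:2  h5:0 → peak 6
A@5: h1:6  h2:5  h3:0  h4:0  h5:2 → peak 6
Best is A@3, peak 6.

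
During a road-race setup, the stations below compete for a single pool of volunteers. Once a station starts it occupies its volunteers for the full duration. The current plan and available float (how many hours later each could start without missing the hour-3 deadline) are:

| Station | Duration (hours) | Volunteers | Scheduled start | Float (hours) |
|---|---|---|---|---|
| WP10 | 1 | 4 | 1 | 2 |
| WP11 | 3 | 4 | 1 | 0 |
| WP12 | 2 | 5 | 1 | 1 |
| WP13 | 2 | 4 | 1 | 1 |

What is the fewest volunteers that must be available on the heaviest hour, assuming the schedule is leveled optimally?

13

Early-start (WP10@1, WP11@1, WP12@1, WP13@1) gives peak 17: h1:17  h2:13  h3:4.
Shift WP13→2.
Schedule WP10@1, WP11@1, WP12@1, WP13@2: h1:13  h2:13  h3:8 — peak 13.
No arrangement of the 12 feasible schedules does better.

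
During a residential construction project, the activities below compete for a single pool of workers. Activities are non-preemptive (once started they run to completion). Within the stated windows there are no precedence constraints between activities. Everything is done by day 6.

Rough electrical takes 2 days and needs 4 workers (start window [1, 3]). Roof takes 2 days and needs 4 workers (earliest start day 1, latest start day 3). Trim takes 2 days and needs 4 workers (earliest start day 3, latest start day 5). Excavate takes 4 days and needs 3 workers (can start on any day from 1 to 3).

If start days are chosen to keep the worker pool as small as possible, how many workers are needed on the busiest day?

Early-start (Rough electrical@1, Roof@1, Trim@3, Excavate@1) gives peak 11: d1:11  d2:11  d3:7  d4:7  d5:0  d6:0.
Shift Roof→3, Trim→5.
Schedule Rough electrical@1, Roof@3, Trim@5, Excavate@1: d1:7  d2:7  d3:7  d4:7  d5:4  d6:4 — peak 7.

7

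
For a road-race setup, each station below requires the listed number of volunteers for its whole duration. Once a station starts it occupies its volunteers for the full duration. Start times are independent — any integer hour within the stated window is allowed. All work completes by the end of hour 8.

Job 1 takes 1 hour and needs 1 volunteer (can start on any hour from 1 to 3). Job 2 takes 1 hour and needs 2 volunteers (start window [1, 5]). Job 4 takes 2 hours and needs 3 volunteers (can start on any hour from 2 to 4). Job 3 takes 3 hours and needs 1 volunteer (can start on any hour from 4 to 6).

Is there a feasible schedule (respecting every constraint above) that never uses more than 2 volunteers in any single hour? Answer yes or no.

The minimum achievable peak is 3; 2 < 3, so no feasible schedule stays within the cap.

no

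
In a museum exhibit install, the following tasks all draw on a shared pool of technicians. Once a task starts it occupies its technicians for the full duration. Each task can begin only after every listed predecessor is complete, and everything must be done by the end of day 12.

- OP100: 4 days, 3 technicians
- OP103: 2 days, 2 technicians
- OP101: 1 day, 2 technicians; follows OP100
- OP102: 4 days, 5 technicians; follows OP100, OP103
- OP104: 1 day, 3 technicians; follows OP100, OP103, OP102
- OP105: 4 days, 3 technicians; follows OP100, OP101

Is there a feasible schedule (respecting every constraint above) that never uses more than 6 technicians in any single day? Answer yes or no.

The minimum achievable peak is 7; 6 < 7, so no feasible schedule stays within the cap.

no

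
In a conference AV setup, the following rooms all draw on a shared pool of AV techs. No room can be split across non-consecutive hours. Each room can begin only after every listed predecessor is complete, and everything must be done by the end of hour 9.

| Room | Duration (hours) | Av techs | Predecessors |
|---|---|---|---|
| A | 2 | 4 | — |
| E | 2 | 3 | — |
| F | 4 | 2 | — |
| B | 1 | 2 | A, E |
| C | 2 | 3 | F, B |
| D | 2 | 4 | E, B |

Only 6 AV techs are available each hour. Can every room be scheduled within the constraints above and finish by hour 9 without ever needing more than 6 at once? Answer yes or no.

yes

Schedule A@1, E@3, F@1, B@5, C@6, D@8: h1:6  h2:6  h3:5  h4:5  h5:2  h6:3  h7:3  h8:4  h9:4 — peak 6 ≤ 6.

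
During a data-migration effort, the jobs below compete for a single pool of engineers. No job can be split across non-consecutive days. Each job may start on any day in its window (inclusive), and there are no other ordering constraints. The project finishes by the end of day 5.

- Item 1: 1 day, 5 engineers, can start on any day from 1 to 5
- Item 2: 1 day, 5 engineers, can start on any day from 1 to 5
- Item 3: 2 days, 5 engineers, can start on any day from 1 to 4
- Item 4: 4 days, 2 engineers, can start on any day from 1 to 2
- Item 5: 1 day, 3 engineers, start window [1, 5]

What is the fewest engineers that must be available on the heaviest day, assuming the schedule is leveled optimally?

7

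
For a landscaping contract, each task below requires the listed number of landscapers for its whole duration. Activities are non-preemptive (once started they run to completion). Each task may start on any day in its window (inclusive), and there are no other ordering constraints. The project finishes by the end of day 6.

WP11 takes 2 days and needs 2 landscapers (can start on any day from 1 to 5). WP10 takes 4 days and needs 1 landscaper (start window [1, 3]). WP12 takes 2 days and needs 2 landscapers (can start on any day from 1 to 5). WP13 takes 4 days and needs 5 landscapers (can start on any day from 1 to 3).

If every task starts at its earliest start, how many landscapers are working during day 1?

10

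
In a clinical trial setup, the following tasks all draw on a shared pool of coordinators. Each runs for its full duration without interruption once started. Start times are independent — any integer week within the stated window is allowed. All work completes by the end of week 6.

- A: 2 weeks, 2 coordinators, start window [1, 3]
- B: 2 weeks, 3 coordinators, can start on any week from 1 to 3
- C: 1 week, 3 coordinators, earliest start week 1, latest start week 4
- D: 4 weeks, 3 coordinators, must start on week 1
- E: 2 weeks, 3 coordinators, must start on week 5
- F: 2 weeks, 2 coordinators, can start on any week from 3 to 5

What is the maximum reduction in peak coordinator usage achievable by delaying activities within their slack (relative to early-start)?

Early-start peak: w1:11  w2:8  w3:5  w4:5  w5:3  w6:3 ⇒ 11.
Leveled (A@1, B@1, C@3, D@1, E@5, F@3): w1:8  w2:8  w3:8  w4:5  w5:3  w6:3 ⇒ 8.
Reduction 11 − 8 = 3.

3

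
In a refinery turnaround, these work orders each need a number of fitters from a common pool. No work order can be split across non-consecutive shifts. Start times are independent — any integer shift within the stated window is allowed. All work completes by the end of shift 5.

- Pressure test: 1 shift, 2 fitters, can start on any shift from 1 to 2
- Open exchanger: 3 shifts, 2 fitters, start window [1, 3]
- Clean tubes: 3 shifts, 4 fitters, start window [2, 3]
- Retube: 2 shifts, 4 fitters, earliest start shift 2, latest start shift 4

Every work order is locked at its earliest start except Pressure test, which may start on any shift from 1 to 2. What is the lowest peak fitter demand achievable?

10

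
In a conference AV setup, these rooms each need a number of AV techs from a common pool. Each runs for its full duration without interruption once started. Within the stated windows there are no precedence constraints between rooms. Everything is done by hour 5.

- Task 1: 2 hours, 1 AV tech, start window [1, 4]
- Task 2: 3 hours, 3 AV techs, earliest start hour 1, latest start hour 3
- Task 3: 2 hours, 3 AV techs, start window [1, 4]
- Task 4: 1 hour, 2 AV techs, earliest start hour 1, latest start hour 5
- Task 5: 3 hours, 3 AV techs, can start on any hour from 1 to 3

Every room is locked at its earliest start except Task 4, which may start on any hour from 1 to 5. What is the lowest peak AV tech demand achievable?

10

Task 4@1: h1:12  h2:10  h3:6  h4:0  h5:0 → peak 12
Task 4@2: h1:10  h2:12  h3:6  h4:0  h5:0 → peak 12
Task 4@3: h1:10  h2:10  h3:8  h4:0  h5:0 → peak 10
Task 4@4: h1:10  h2:10  h3:6  h4:2  h5:0 → peak 10
Task 4@5: h1:10  h2:10  h3:6  h4:0  h5:2 → peak 10
Best is Task 4@3, peak 10.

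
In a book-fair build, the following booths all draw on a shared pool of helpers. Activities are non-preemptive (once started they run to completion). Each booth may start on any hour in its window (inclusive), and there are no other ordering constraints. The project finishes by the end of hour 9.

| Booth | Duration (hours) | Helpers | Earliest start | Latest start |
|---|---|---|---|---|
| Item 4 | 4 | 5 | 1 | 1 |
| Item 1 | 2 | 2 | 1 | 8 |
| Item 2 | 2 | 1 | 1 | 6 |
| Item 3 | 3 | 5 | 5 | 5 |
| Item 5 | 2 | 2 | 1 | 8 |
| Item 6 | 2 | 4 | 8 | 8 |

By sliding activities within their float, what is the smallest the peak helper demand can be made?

7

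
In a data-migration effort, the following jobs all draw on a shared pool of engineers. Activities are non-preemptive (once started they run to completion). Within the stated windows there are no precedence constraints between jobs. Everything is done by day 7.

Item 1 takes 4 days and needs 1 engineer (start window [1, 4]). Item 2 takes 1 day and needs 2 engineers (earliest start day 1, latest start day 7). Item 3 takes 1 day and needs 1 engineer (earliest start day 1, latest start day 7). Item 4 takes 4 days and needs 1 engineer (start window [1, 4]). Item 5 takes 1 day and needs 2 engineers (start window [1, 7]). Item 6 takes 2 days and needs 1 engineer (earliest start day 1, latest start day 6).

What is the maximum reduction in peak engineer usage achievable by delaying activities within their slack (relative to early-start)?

Early-start peak: d1:8  d2:3  d3:2  d4:2  d5:0  d6:0  d7:0 ⇒ 8.
Leveled (Item 1@1, Item 2@1, Item 3@2, Item 4@2, Item 5@5, Item 6@3): d1:3  d2:3  d3:3  d4:3  d5:3  d6:0  d7:0 ⇒ 3.
Reduction 8 − 3 = 5.

5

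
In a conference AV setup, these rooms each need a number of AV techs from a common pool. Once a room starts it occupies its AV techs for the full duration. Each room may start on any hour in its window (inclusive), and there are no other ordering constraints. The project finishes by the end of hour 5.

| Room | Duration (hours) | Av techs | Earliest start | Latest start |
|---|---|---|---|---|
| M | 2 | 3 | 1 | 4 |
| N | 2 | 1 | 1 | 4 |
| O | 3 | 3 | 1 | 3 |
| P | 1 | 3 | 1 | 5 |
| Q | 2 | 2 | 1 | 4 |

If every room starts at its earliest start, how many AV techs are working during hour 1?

At early start, hour 1 has: M, N, O, P, Q.
Demand: 3 + 1 + 3 + 3 + 2 = 12.

12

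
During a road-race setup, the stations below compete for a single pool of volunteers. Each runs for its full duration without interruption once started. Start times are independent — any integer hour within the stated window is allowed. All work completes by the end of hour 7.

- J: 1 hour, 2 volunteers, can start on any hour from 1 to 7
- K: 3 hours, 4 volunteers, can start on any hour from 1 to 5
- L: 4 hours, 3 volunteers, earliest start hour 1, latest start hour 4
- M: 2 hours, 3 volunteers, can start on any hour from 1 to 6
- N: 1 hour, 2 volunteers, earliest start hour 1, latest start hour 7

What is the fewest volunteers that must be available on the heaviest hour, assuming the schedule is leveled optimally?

Early-start (J@1, K@1, L@1, M@1, N@1) gives peak 14: h1:14  h2:10  h3:7  h4:3  h5:0  h6:0  h7:0.
Shift L→4, M→4, N→2.
Schedule J@1, K@1, L@4, M@4, N@2: h1:6  h2:6  h3:4  h4:6  h5:6  h6:3  h7:3 — peak 6.

6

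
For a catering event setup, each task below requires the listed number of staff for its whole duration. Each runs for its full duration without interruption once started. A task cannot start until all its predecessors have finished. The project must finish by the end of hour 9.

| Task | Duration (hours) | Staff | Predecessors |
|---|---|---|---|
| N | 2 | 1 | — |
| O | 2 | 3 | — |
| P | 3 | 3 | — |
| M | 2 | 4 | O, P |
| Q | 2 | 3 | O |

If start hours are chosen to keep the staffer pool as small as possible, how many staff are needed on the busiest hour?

Early-start (N@1, O@1, P@1, M@4, Q@3) gives peak 7: h1:7  h2:7  h3:6  h4:7  h5:4  h6:0  h7:0  h8:0  h9:0.
Shift P→3, M→6, Q→8.
Schedule N@1, O@1, P@3, M@6, Q@8: h1:4  h2:4  h3:3  h4:3  h5:3  h6:4  h7:4  h8:3  h9:3 — peak 4.
Total staffer-hours = 31 over 9 hours ⇒ peak ≥ ⌈31/9⌉ = 4, so 4 is optimal.

4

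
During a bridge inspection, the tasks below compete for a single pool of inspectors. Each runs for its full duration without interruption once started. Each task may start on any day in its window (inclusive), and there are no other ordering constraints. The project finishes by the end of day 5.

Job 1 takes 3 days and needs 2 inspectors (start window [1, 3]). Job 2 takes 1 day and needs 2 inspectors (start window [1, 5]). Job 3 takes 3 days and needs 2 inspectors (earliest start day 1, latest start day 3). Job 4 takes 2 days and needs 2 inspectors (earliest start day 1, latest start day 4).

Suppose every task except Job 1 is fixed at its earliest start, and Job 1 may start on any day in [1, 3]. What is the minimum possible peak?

Job 1@1: d1:8  d2:6  d3:4  d4:0  d5:0 → peak 8
Job 1@2: d1:6  d2:6  d3:4  d4:2  d5:0 → peak 6
Job 1@3: d1:6  d2:4  d3:4  d4:2  d5:2 → peak 6
Best is Job 1@2, peak 6.

6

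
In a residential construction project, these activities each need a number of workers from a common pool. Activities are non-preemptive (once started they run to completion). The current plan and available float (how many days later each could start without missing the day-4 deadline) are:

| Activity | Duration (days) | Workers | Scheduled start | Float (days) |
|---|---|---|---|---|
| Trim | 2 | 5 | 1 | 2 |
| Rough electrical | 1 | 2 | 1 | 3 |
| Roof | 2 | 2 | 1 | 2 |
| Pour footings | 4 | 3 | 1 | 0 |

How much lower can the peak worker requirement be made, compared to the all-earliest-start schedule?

Early-start peak: d1:12  d2:10  d3:3  d4:3 ⇒ 12.
Leveled (Trim@1, Rough electrical@3, Roof@3, Pour footings@1): d1:8  d2:8  d3:7  d4:5 ⇒ 8.
Reduction 12 − 8 = 4.

4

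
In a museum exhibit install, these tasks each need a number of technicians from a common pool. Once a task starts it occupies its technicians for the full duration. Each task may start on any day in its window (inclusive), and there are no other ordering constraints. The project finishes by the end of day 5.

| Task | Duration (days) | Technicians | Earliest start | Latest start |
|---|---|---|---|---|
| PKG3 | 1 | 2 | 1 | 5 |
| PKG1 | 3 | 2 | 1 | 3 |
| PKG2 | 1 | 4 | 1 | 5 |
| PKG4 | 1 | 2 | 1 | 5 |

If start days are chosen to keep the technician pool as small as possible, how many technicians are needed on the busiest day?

4

Early-start (PKG3@1, PKG1@1, PKG2@1, PKG4@1) gives peak 10: d1:10  d2:2  d3:2  d4:0  d5:0.
Shift PKG2→4, PKG4→2.
Schedule PKG3@1, PKG1@1, PKG2@4, PKG4@2: d1:4  d2:4  d3:2  d4:4  d5:0 — peak 4.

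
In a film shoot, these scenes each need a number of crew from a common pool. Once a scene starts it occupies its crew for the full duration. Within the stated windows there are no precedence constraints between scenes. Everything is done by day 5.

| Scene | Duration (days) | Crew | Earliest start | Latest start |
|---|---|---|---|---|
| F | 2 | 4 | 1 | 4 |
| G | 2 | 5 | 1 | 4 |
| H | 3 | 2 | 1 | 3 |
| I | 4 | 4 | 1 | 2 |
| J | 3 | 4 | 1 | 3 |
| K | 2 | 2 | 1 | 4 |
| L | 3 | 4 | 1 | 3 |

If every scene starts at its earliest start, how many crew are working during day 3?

14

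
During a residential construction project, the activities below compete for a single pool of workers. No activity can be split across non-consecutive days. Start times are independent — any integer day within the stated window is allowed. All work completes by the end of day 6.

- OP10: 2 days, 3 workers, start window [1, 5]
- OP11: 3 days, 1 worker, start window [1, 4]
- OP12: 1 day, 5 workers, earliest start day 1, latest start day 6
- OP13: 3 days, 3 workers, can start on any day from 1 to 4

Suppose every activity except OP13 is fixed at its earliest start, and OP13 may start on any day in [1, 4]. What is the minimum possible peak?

OP13@1: d1:12  d2:7  d3:4  d4:0  d5:0  d6:0 → peak 12
OP13@2: d1:9  d2:7  d3:4  d4:3  d5:0  d6:0 → peak 9
OP13@3: d1:9  d2:4  d3:4  d4:3  d5:3  d6:0 → peak 9
OP13@4: d1:9  d2:4  d3:1  d4:3  d5:3  d6:3 → peak 9
Best is OP13@2, peak 9.

9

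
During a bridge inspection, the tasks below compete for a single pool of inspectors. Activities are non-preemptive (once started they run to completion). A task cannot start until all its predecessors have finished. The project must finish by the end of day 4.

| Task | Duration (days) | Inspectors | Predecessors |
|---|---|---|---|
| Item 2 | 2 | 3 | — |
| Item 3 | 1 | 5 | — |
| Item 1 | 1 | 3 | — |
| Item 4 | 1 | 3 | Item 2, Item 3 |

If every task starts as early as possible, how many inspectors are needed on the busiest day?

11

Early-start schedule: Item 2@1, Item 3@1, Item 1@1, Item 4@3.
Load per day: day 1: 11, day 2: 3, day 3: 3, day 4: 0.
Peak is 11.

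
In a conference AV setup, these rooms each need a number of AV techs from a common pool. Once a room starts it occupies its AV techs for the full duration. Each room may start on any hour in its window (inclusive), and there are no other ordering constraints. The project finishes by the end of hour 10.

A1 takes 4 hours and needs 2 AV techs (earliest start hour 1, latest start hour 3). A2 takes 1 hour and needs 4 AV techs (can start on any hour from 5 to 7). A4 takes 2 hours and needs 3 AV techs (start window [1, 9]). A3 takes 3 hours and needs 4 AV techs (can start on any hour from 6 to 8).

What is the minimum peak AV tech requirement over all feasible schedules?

4

Early-start (A1@1, A2@5, A4@1, A3@6) gives peak 5: h1:5  h2:5  h3:2  h4:2  h5:4  h6:4  h7:4  h8:4  h9:0  h10:0.
Shift A4→6, A3→8.
Schedule A1@1, A2@5, A4@6, A3@8: h1:2  h2:2  h3:2  h4:2  h5:4  h6:3  h7:3  h8:4  h9:4  h10:4 — peak 4.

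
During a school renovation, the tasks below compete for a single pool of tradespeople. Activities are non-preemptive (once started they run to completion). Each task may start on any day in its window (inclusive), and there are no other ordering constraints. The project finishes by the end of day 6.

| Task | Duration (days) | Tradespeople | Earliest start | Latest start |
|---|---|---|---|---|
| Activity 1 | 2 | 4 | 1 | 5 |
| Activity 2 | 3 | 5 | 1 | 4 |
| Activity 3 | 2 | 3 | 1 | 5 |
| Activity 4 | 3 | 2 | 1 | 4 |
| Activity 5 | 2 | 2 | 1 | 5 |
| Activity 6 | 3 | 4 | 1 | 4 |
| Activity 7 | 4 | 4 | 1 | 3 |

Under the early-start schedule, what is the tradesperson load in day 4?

At early start, day 4 has: Activity 7.
Demand: 4 = 4.

4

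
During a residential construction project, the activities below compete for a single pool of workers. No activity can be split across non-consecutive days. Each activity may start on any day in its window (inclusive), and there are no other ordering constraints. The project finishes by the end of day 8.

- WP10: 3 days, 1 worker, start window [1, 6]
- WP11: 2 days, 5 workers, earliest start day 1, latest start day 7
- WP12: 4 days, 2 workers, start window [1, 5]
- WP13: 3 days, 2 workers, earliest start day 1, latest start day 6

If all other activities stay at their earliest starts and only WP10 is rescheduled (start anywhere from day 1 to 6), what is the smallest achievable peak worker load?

9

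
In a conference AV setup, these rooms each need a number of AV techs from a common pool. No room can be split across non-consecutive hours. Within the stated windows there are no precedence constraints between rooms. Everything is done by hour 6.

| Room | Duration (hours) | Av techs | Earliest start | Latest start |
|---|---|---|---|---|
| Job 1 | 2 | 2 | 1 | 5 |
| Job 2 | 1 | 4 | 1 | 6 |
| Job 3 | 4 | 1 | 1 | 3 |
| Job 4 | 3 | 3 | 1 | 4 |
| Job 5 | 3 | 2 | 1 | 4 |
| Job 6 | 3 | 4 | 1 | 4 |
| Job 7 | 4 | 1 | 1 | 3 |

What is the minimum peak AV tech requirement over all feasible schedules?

8

Early-start (Job 1@1, Job 2@1, Job 3@1, Job 4@1, Job 5@1, Job 6@1, Job 7@1) gives peak 17: h1:17  h2:13  h3:11  h4:2  h5:0  h6:0.
Shift Job 2→6, Job 5→3, Job 6→4.
Schedule Job 1@1, Job 2@6, Job 3@1, Job 4@1, Job 5@3, Job 6@4, Job 7@1: h1:7  h2:7  h3:7  h4:8  h5:6  h6:8 — peak 8.
Total AV tech-hours = 43 over 6 hours ⇒ peak ≥ ⌈43/6⌉ = 8, so 8 is optimal.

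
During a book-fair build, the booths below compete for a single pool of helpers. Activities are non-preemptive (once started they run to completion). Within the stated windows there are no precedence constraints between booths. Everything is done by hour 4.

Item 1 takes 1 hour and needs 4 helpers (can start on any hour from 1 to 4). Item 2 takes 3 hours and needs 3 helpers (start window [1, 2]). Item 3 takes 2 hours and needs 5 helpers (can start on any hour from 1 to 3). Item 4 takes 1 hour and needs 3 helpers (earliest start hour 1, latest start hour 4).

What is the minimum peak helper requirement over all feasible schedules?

Early-start (Item 1@1, Item 2@1, Item 3@1, Item 4@1) gives peak 15: h1:15  h2:8  h3:3  h4:0.
Shift Item 3→2, Item 4→4.
Schedule Item 1@1, Item 2@1, Item 3@2, Item 4@4: h1:7  h2:8  h3:8  h4:3 — peak 8.

8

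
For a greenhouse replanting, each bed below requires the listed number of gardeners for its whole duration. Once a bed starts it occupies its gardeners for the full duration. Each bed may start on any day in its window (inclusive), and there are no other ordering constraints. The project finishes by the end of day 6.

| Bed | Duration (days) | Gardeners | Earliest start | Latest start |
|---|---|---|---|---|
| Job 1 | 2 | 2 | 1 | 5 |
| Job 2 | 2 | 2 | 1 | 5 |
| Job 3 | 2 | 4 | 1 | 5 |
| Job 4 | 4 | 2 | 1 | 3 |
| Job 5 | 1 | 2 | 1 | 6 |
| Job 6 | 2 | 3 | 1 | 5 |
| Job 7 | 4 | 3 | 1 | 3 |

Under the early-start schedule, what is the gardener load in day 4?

5

At early start, day 4 has: Job 4, Job 7.
Demand: 2 + 3 = 5.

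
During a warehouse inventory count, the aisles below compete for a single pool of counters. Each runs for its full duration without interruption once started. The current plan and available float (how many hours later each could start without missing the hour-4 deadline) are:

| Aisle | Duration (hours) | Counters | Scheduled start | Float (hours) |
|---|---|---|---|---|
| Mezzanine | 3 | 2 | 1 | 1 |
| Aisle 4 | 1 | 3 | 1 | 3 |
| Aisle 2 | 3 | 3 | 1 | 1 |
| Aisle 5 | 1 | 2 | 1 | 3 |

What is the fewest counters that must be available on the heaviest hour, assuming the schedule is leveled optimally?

5

Early-start (Mezzanine@1, Aisle 4@1, Aisle 2@1, Aisle 5@1) gives peak 10: h1:10  h2:5  h3:5  h4:0.
Shift Aisle 2→2, Aisle 5→4.
Schedule Mezzanine@1, Aisle 4@1, Aisle 2@2, Aisle 5@4: h1:5  h2:5  h3:5  h4:5 — peak 5.
Total counter-hours = 20 over 4 hours ⇒ peak ≥ ⌈20/4⌉ = 5, so 5 is optimal.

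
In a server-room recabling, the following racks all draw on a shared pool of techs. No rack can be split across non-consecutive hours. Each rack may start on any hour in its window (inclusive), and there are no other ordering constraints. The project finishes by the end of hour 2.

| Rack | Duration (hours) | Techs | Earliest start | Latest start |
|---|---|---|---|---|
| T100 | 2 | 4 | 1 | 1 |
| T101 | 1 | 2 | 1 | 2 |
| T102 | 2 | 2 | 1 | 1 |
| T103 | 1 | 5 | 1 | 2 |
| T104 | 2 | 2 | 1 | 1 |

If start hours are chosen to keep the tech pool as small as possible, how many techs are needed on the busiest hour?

Early-start (T100@1, T101@1, T102@1, T103@1, T104@1) gives peak 15: h1:15  h2:8.
Shift T103→2.
Schedule T100@1, T101@1, T102@1, T103@2, T104@1: h1:10  h2:13 — peak 13.
No arrangement of the 4 feasible schedules does better.

13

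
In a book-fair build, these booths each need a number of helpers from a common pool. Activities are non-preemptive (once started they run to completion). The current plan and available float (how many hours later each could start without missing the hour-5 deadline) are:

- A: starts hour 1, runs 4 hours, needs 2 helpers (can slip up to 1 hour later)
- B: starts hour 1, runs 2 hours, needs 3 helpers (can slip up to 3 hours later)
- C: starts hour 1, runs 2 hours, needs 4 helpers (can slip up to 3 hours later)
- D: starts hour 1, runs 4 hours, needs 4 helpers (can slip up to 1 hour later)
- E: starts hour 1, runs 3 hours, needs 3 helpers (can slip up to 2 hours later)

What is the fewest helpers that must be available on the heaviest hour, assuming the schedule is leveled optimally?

12

Early-start (A@1, B@1, C@1, D@1, E@1) gives peak 16: h1:16  h2:16  h3:9  h4:6  h5:0.
Shift C→4.
Schedule A@1, B@1, C@4, D@1, E@1: h1:12  h2:12  h3:9  h4:10  h5:4 — peak 12.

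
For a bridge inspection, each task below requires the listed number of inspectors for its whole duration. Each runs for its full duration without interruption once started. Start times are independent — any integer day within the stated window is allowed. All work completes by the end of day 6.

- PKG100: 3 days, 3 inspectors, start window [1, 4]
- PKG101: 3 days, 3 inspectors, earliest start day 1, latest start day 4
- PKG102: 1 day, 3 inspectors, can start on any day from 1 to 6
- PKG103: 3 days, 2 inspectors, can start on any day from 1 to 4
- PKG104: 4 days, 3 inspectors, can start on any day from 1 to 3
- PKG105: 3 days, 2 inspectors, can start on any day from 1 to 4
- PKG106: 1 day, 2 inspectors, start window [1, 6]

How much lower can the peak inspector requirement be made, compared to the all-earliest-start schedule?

10

Early-start peak: d1:18  d2:13  d3:13  d4:3  d5:0  d6:0 ⇒ 18.
Leveled (PKG100@1, PKG101@4, PKG102@1, PKG103@1, PKG104@2, PKG105@4, PKG106@6): d1:8  d2:8  d3:8  d4:8  d5:8  d6:7 ⇒ 8.
Reduction 18 − 8 = 10.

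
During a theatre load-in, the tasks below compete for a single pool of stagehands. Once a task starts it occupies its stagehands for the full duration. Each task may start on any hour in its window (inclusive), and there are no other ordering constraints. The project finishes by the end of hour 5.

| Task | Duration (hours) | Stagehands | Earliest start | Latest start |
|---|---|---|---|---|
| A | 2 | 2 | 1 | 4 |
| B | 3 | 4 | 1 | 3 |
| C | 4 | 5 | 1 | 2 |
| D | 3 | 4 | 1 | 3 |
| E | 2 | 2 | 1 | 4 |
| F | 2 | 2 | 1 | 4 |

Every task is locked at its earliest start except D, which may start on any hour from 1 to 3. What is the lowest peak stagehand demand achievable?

15

D@1: h1:19  h2:19  h3:13  h4:5  h5:0 → peak 19
D@2: h1:15  h2:19  h3:13  h4:9  h5:0 → peak 19
D@3: h1:15  h2:15  h3:13  h4:9  h5:4 → peak 15
Best is D@3, peak 15.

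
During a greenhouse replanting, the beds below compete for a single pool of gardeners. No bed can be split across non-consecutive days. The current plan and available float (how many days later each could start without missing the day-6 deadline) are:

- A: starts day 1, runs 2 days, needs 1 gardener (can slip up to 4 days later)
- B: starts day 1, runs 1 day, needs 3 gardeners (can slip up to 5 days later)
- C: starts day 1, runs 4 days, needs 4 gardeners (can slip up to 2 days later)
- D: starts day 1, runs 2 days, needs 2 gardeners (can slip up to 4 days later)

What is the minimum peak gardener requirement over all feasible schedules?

5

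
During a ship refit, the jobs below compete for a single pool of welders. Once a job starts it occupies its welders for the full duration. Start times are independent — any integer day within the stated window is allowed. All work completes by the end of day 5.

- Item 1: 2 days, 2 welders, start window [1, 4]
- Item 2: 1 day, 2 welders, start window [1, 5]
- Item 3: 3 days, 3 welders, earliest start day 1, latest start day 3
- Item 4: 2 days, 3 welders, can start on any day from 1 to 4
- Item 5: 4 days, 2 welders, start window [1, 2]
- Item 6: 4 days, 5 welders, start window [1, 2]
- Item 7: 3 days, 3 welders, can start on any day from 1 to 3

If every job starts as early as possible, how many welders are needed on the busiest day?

Early-start schedule: Item 1@1, Item 2@1, Item 3@1, Item 4@1, Item 5@1, Item 6@1, Item 7@1.
Load per day: day 1: 20, day 2: 18, day 3: 13, day 4: 7, day 5: 0.
Peak is 20.

20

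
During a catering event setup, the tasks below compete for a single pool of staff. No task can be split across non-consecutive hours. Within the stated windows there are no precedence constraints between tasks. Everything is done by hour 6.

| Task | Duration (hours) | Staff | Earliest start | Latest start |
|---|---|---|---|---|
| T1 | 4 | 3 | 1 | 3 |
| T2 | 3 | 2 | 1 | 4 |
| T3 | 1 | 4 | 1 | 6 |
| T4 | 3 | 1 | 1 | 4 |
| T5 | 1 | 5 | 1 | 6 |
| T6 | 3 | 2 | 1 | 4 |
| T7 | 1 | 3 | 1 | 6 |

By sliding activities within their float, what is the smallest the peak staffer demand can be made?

Early-start (T1@1, T2@1, T3@1, T4@1, T5@1, T6@1, T7@1) gives peak 20: h1:20  h2:8  h3:8  h4:3  h5:0  h6:0.
Shift T3→5, T4→4, T5→6, T7→4.
Schedule T1@1, T2@1, T3@5, T4@4, T5@6, T6@1, T7@4: h1:7  h2:7  h3:7  h4:7  h5:5  h6:6 — peak 7.
Total staffer-hours = 39 over 6 hours ⇒ peak ≥ ⌈39/6⌉ = 7, so 7 is optimal.

7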